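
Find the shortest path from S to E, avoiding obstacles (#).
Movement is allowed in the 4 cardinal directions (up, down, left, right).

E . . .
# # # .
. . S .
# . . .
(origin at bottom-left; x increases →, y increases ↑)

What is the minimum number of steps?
6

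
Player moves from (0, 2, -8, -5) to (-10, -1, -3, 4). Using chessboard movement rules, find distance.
10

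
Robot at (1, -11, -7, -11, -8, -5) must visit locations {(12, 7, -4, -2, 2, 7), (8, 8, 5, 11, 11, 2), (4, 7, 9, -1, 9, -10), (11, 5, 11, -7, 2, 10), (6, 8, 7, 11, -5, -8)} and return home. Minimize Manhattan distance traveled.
264
(one optimal route: (1, -11, -7, -11, -8, -5) → (12, 7, -4, -2, 2, 7) → (11, 5, 11, -7, 2, 10) → (4, 7, 9, -1, 9, -10) → (8, 8, 5, 11, 11, 2) → (6, 8, 7, 11, -5, -8) → (1, -11, -7, -11, -8, -5))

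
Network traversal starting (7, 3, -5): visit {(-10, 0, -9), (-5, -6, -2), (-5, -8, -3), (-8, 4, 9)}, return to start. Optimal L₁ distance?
100
(one optimal route: (7, 3, -5) → (-10, 0, -9) → (-5, -8, -3) → (-5, -6, -2) → (-8, 4, 9) → (7, 3, -5))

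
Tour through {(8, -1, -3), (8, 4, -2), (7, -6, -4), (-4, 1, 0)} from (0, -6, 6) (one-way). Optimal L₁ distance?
47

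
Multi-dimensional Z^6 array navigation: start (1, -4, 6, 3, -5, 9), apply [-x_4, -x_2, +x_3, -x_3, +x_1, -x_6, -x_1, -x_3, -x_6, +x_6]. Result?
(1, -5, 5, 2, -5, 8)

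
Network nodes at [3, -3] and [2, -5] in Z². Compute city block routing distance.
3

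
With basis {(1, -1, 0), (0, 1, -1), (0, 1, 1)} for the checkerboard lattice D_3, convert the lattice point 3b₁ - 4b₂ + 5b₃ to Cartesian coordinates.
(3, -2, 9)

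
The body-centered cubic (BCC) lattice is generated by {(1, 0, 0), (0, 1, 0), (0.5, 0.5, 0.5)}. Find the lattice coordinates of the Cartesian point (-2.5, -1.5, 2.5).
-5b₁ - 4b₂ + 5b₃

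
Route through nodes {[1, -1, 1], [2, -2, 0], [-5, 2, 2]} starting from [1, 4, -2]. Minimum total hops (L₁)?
22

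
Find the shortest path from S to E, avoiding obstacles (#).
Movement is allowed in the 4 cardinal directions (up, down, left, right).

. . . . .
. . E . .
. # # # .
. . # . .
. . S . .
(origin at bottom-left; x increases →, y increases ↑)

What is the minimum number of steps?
7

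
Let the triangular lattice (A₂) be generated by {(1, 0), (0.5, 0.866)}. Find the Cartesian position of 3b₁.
(3, 0)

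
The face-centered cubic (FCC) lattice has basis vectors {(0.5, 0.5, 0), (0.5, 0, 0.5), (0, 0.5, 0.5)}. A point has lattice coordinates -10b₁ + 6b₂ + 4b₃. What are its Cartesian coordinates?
(-2, -3, 5)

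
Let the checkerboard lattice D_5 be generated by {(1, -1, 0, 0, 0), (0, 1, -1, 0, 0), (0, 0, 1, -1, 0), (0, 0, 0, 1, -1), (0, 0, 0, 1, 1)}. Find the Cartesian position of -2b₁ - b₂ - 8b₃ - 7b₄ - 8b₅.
(-2, 1, -7, -7, -1)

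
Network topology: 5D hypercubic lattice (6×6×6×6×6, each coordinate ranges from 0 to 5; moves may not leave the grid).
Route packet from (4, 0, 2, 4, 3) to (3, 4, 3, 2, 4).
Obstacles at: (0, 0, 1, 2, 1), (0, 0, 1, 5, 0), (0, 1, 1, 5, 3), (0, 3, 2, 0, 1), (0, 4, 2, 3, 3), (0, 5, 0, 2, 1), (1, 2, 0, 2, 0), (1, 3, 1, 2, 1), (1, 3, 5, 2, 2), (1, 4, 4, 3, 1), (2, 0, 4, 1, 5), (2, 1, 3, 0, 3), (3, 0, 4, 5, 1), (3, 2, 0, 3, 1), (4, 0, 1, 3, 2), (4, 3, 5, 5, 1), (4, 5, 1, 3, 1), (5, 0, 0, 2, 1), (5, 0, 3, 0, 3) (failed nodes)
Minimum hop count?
9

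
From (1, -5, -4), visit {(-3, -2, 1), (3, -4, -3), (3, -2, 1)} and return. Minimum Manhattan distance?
28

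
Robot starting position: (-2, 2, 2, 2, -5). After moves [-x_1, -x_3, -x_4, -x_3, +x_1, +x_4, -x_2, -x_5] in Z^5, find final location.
(-2, 1, 0, 2, -6)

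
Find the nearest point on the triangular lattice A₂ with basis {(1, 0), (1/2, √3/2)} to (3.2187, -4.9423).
(3, -5.196)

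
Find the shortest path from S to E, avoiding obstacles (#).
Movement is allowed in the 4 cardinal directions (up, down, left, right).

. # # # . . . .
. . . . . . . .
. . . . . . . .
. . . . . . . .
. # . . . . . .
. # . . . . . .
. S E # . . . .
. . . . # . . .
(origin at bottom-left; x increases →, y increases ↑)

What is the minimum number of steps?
1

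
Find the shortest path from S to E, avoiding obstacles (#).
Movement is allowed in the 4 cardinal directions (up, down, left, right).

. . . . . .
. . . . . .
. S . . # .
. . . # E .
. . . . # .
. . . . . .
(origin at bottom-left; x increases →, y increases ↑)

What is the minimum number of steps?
8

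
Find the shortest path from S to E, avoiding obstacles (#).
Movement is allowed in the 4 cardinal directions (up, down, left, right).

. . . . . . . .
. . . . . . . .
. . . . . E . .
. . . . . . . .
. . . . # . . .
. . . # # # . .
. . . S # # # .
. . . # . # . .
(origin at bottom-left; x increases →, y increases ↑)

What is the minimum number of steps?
8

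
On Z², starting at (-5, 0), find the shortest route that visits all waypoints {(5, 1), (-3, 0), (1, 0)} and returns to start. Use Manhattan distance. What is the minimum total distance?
22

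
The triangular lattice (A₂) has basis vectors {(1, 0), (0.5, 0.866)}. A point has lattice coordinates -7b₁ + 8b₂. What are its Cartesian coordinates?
(-3, 6.928)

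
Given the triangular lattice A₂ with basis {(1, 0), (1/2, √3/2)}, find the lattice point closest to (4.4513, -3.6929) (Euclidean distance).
(4, -3.464)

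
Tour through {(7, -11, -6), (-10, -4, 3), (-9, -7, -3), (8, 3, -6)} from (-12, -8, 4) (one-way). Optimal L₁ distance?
55
(one optimal route: (-12, -8, 4) → (-10, -4, 3) → (-9, -7, -3) → (7, -11, -6) → (8, 3, -6))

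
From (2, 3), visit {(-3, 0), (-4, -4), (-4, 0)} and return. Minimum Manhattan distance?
26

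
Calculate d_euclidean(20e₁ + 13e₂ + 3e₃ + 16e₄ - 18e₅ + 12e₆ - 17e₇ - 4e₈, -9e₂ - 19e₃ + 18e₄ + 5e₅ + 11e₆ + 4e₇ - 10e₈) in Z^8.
48.775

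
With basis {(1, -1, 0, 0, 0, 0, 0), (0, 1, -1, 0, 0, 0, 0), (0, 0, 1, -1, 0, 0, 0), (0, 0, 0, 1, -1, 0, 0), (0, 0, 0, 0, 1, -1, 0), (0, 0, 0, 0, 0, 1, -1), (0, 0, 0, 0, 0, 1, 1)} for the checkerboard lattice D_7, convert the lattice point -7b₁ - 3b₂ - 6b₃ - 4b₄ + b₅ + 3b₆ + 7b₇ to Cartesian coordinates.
(-7, 4, -3, 2, 5, 9, 4)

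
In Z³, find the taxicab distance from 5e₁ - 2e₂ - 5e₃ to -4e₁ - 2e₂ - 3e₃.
11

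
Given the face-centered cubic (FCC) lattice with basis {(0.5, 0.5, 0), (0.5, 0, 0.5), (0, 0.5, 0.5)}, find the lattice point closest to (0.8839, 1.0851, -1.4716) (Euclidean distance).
(0.5, 1, -1.5)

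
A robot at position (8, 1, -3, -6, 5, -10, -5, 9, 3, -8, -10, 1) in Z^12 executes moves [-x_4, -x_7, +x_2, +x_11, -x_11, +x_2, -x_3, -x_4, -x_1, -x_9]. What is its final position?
(7, 3, -4, -8, 5, -10, -6, 9, 2, -8, -10, 1)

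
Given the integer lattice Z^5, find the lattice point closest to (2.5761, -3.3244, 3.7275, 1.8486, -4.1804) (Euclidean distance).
(3, -3, 4, 2, -4)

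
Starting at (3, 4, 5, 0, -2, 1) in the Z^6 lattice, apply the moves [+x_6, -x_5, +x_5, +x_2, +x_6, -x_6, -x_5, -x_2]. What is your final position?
(3, 4, 5, 0, -3, 2)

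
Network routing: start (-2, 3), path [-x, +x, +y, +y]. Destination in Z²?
(-2, 5)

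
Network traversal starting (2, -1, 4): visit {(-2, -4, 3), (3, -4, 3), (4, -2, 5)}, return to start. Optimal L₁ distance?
22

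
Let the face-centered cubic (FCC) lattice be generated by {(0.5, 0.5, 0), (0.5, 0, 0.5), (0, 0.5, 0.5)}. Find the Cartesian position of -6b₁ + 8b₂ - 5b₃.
(1, -5.5, 1.5)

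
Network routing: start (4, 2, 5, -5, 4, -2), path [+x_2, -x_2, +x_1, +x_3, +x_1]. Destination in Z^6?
(6, 2, 6, -5, 4, -2)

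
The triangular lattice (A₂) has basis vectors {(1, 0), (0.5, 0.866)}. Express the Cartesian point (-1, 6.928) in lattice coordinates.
-5b₁ + 8b₂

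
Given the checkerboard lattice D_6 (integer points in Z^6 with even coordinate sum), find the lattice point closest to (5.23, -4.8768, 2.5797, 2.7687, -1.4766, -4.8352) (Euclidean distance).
(5, -5, 3, 3, -1, -5)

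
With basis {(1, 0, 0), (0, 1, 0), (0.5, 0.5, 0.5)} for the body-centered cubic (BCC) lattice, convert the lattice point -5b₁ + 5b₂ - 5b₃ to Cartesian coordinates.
(-7.5, 2.5, -2.5)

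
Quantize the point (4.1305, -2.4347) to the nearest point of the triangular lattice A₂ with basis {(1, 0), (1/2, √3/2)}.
(4.5, -2.598)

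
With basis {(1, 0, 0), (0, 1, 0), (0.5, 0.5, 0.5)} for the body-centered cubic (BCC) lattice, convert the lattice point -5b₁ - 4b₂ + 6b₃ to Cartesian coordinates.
(-2, -1, 3)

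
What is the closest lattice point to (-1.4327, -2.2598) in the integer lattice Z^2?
(-1, -2)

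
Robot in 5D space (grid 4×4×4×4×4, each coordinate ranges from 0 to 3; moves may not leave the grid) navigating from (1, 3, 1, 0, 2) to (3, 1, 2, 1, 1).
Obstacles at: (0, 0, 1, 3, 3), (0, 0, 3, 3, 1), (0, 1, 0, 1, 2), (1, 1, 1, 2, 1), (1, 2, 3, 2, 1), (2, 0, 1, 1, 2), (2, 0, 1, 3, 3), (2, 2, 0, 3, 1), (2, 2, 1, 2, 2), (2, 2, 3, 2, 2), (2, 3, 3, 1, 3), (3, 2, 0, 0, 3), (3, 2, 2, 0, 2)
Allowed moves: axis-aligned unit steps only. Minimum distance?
7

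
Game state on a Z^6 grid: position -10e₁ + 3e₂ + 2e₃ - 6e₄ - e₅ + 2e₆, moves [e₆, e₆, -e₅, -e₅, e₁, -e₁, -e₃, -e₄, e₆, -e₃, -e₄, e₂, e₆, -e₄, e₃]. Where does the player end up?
(-10, 4, 1, -9, -3, 6)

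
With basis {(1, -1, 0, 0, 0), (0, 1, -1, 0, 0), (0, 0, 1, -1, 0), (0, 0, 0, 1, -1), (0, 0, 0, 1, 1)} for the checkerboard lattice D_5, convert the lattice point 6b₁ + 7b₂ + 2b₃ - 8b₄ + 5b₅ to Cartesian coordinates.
(6, 1, -5, -5, 13)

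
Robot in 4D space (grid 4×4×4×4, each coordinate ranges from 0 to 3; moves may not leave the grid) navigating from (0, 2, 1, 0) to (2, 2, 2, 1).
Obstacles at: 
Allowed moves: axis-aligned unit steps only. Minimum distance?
4
(one shortest path: (0, 2, 1, 0) → (1, 2, 1, 0) → (2, 2, 1, 0) → (2, 2, 2, 0) → (2, 2, 2, 1))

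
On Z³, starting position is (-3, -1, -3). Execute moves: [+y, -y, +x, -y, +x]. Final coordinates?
(-1, -2, -3)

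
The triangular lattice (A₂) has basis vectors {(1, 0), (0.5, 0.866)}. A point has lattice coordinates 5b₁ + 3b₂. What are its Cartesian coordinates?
(6.5, 2.598)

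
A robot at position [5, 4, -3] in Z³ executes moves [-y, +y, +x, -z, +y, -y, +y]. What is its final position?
(6, 5, -4)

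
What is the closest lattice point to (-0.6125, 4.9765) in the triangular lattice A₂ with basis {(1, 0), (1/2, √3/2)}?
(-1, 5.196)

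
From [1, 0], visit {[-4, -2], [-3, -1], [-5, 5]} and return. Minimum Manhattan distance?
26
(one optimal route: (1, 0) → (-3, -1) → (-4, -2) → (-5, 5) → (1, 0))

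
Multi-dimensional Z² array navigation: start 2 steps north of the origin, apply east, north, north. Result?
(1, 4)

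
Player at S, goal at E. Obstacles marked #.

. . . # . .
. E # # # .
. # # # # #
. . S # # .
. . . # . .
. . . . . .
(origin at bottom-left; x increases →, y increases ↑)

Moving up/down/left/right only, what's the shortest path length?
5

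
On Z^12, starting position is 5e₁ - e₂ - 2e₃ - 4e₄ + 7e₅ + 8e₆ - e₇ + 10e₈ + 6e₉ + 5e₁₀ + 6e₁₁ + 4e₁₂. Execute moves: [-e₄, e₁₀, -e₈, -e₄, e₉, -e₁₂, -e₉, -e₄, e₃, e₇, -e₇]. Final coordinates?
(5, -1, -1, -7, 7, 8, -1, 9, 6, 6, 6, 3)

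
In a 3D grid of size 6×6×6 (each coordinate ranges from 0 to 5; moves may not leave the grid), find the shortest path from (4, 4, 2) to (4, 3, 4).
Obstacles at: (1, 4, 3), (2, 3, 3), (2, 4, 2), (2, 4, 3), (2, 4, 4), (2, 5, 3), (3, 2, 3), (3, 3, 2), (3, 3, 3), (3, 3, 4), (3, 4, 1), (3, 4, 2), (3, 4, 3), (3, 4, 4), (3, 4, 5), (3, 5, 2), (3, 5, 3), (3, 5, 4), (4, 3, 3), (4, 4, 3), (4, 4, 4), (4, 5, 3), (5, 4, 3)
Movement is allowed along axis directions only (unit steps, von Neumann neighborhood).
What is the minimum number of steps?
5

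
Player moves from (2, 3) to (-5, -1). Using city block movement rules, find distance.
11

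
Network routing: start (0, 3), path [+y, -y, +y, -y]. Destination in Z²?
(0, 3)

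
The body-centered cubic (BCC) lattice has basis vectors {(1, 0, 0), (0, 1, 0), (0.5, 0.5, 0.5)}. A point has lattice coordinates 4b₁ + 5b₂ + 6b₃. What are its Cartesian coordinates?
(7, 8, 3)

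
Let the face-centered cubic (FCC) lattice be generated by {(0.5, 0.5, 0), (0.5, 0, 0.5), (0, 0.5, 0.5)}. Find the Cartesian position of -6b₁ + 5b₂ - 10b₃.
(-0.5, -8, -2.5)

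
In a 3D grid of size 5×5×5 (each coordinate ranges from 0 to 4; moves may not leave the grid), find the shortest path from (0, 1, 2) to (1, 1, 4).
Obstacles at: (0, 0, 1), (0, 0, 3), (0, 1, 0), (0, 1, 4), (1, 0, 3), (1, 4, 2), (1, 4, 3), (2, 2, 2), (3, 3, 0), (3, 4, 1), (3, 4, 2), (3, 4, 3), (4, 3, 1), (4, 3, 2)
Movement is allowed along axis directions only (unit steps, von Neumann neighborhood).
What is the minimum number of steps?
3
(one shortest path: (0, 1, 2) → (1, 1, 2) → (1, 1, 3) → (1, 1, 4))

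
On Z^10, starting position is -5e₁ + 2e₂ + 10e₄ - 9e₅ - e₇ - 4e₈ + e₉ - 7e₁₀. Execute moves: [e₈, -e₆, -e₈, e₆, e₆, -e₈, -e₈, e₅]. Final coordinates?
(-5, 2, 0, 10, -8, 1, -1, -6, 1, -7)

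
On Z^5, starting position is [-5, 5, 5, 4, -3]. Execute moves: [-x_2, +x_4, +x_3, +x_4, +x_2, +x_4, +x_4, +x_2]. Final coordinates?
(-5, 6, 6, 8, -3)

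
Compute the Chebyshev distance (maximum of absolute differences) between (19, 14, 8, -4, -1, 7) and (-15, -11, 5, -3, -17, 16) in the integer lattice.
34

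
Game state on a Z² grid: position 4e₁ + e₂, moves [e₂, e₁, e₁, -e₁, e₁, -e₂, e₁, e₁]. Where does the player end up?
(8, 1)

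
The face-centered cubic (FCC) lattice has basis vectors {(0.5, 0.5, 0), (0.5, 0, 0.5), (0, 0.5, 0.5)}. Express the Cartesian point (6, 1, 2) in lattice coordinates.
5b₁ + 7b₂ - 3b₃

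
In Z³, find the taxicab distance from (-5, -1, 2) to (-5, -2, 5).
4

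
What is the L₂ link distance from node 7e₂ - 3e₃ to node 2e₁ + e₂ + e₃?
7.48331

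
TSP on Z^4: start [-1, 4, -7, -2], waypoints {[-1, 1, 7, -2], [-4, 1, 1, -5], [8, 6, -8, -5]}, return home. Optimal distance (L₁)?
70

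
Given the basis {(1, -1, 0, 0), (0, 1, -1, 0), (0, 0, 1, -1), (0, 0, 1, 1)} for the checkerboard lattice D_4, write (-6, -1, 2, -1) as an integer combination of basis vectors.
-6b₁ - 7b₂ - 2b₃ - 3b₄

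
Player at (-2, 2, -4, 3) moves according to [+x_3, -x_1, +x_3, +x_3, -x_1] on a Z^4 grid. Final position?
(-4, 2, -1, 3)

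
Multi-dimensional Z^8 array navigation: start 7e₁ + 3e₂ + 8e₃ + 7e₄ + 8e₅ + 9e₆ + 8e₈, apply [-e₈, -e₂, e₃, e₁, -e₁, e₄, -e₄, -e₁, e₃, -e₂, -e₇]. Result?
(6, 1, 10, 7, 8, 9, -1, 7)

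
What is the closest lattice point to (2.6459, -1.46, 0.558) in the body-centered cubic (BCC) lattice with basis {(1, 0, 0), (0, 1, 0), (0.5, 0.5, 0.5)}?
(2.5, -1.5, 0.5)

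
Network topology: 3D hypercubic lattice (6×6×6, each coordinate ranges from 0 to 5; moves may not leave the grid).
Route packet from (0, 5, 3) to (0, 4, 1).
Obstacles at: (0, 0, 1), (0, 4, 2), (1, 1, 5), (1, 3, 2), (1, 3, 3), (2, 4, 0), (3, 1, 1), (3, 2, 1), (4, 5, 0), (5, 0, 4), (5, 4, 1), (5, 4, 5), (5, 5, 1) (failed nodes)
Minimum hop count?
3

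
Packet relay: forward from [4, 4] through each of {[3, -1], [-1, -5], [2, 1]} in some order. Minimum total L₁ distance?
16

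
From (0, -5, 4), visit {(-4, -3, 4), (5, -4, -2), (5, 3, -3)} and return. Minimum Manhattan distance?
48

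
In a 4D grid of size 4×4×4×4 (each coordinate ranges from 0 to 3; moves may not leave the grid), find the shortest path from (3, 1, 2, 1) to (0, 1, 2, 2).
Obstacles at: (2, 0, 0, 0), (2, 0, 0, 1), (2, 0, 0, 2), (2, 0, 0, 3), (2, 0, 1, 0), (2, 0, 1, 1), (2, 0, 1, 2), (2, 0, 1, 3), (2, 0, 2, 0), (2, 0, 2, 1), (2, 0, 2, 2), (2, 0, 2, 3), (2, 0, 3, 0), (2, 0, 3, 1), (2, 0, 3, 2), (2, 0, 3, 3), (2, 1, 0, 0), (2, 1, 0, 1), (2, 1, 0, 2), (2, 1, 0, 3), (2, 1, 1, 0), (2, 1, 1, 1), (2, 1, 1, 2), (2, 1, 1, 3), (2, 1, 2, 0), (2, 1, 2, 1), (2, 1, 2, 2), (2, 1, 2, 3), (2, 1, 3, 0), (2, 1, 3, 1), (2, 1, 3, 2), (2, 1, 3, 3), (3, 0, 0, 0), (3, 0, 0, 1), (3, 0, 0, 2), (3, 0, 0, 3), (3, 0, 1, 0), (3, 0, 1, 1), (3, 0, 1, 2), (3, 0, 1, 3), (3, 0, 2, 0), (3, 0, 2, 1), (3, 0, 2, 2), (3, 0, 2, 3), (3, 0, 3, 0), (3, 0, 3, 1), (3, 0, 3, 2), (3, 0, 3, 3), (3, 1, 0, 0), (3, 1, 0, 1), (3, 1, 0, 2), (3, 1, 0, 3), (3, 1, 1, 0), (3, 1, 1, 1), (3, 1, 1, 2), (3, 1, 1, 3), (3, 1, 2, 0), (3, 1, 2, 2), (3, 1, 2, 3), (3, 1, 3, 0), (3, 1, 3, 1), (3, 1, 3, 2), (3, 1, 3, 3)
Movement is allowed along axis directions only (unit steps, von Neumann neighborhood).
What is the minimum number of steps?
6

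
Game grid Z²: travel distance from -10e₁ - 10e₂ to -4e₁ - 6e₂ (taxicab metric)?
10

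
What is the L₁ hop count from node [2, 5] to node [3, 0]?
6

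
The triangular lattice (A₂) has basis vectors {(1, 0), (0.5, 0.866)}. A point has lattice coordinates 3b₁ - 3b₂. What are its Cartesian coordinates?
(1.5, -2.598)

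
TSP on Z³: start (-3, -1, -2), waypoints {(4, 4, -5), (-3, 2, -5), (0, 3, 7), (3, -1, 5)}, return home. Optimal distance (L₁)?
54
(one optimal route: (-3, -1, -2) → (-3, 2, -5) → (4, 4, -5) → (0, 3, 7) → (3, -1, 5) → (-3, -1, -2))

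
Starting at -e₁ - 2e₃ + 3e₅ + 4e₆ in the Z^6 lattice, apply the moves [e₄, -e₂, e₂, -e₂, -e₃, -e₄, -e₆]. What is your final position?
(-1, -1, -3, 0, 3, 3)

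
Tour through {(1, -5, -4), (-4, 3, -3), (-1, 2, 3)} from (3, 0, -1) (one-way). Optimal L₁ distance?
34
(one optimal route: (3, 0, -1) → (1, -5, -4) → (-4, 3, -3) → (-1, 2, 3))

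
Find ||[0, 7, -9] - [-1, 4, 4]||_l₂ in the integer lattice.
13.3791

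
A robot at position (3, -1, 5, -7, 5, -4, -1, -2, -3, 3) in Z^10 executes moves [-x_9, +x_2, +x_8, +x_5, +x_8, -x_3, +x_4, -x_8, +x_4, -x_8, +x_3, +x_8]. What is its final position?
(3, 0, 5, -5, 6, -4, -1, -1, -4, 3)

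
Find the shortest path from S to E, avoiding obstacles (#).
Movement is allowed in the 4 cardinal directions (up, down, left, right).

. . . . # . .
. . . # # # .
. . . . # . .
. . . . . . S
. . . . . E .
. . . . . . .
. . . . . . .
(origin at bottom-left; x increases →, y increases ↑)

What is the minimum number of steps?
2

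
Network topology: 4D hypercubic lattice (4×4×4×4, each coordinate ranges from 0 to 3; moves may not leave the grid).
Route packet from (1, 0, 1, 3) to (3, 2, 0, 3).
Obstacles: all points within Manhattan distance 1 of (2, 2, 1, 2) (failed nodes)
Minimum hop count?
5
(one shortest path: (1, 0, 1, 3) → (2, 0, 1, 3) → (3, 0, 1, 3) → (3, 1, 1, 3) → (3, 2, 1, 3) → (3, 2, 0, 3))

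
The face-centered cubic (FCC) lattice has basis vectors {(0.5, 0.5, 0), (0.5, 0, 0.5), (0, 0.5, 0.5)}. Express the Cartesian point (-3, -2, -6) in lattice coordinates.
b₁ - 7b₂ - 5b₃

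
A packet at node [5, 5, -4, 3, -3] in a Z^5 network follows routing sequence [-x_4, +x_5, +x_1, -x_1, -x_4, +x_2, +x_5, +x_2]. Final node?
(5, 7, -4, 1, -1)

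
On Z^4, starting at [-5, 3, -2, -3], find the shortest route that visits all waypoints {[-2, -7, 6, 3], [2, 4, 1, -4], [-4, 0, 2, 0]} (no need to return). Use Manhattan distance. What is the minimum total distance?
43
(one optimal route: (-5, 3, -2, -3) → (2, 4, 1, -4) → (-4, 0, 2, 0) → (-2, -7, 6, 3))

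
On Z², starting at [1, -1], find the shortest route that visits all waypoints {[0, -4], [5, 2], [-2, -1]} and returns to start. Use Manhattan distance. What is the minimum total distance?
26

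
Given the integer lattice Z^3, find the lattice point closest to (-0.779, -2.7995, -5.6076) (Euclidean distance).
(-1, -3, -6)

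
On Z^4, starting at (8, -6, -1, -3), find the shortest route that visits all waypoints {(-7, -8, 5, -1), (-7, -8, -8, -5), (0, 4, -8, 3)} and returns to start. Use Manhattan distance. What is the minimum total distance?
100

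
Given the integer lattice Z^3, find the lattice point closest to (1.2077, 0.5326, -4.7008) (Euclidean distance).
(1, 1, -5)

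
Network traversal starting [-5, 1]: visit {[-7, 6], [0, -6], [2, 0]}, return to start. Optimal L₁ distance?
42
(one optimal route: (-5, 1) → (-7, 6) → (0, -6) → (2, 0) → (-5, 1))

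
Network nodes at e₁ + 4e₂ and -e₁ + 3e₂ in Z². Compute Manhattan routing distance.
3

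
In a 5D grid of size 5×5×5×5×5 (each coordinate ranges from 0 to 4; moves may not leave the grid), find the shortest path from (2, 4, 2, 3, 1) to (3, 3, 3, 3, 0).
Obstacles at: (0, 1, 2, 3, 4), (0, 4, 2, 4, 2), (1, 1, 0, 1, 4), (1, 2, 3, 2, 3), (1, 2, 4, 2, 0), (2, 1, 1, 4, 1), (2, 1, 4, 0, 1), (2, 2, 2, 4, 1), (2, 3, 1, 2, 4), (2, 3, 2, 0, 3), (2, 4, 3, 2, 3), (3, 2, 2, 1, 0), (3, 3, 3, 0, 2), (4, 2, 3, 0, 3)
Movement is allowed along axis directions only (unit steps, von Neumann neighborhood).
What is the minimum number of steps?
4
(one shortest path: (2, 4, 2, 3, 1) → (3, 4, 2, 3, 1) → (3, 3, 2, 3, 1) → (3, 3, 3, 3, 1) → (3, 3, 3, 3, 0))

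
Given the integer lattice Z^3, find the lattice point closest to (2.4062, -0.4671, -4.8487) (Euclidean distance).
(2, 0, -5)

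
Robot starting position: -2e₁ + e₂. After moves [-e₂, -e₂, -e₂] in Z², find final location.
(-2, -2)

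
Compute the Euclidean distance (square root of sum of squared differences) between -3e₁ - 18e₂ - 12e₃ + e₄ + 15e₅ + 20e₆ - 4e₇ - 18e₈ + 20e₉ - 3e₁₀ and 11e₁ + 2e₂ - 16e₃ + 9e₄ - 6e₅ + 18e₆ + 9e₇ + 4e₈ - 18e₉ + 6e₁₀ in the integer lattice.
57.4369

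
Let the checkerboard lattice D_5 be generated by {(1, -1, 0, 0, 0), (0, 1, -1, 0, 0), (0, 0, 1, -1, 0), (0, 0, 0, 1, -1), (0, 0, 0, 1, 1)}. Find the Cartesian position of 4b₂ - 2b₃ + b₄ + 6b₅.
(0, 4, -6, 9, 5)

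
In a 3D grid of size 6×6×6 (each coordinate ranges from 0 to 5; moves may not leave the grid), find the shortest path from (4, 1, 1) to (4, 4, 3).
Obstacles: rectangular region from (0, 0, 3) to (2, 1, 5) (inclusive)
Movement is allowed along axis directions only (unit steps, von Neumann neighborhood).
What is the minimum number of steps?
5
(one shortest path: (4, 1, 1) → (4, 2, 1) → (4, 3, 1) → (4, 4, 1) → (4, 4, 2) → (4, 4, 3))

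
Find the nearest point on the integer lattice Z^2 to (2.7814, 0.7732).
(3, 1)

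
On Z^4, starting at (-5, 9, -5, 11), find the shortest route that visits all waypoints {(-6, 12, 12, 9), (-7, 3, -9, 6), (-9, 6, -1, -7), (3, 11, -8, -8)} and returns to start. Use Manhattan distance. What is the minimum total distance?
136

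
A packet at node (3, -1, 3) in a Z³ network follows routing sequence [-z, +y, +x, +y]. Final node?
(4, 1, 2)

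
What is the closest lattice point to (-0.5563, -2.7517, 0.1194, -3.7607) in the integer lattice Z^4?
(-1, -3, 0, -4)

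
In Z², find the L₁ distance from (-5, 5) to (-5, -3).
8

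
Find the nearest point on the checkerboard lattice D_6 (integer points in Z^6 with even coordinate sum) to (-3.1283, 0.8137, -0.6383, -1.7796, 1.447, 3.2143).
(-3, 1, -1, -2, 2, 3)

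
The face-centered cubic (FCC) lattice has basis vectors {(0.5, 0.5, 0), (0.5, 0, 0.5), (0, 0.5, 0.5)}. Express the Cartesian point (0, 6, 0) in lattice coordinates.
6b₁ - 6b₂ + 6b₃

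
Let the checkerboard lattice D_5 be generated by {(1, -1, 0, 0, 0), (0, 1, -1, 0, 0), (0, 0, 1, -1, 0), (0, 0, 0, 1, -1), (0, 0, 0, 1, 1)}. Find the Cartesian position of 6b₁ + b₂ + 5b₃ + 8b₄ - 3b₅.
(6, -5, 4, 0, -11)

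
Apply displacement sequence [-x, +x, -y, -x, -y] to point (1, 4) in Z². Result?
(0, 2)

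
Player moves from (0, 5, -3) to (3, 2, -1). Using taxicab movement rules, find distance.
8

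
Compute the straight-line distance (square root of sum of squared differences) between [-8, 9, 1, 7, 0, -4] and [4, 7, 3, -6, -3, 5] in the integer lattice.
20.2731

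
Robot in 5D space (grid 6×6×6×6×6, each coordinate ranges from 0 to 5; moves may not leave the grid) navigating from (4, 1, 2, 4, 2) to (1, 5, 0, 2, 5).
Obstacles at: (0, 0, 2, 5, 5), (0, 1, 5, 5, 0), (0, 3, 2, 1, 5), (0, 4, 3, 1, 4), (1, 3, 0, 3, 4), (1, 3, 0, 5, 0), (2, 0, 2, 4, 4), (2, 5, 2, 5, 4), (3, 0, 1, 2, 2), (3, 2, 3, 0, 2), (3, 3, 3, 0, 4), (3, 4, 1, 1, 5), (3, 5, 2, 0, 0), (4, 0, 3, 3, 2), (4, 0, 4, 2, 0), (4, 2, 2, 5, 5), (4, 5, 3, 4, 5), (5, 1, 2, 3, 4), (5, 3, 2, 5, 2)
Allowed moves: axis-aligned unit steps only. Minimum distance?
14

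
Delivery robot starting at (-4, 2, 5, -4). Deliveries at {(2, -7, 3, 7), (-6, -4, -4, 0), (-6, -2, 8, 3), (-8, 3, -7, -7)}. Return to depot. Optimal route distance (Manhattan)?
102
(one optimal route: (-4, 2, 5, -4) → (-6, -2, 8, 3) → (2, -7, 3, 7) → (-6, -4, -4, 0) → (-8, 3, -7, -7) → (-4, 2, 5, -4))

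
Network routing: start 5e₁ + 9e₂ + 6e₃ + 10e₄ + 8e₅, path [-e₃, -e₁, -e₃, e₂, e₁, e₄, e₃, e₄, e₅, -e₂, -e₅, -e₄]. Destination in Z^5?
(5, 9, 5, 11, 8)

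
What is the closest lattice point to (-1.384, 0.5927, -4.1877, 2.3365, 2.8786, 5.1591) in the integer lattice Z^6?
(-1, 1, -4, 2, 3, 5)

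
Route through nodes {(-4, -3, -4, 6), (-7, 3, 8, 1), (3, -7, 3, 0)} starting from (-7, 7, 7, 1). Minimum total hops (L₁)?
55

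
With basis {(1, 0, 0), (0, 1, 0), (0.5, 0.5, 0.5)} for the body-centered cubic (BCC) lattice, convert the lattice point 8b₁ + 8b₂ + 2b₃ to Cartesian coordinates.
(9, 9, 1)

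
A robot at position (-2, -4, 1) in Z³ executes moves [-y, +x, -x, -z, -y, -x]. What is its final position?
(-3, -6, 0)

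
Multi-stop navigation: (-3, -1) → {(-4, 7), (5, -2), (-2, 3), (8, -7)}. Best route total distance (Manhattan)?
35
(one optimal route: (-3, -1) → (-4, 7) → (-2, 3) → (5, -2) → (8, -7))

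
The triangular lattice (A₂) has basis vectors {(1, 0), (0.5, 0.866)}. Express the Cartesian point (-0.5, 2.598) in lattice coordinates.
-2b₁ + 3b₂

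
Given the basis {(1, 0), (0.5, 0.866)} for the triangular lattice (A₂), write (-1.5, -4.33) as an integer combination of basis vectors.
b₁ - 5b₂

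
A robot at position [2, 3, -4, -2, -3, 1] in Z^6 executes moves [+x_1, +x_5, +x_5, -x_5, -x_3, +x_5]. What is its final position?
(3, 3, -5, -2, -1, 1)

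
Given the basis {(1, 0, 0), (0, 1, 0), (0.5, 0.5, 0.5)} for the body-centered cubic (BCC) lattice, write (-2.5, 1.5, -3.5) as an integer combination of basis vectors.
b₁ + 5b₂ - 7b₃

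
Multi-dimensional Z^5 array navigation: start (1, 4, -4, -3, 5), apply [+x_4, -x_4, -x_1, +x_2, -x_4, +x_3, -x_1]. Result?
(-1, 5, -3, -4, 5)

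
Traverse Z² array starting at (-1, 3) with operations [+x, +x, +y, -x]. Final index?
(0, 4)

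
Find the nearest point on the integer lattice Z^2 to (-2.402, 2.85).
(-2, 3)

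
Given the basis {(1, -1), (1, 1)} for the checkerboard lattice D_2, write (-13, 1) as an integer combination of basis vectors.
-7b₁ - 6b₂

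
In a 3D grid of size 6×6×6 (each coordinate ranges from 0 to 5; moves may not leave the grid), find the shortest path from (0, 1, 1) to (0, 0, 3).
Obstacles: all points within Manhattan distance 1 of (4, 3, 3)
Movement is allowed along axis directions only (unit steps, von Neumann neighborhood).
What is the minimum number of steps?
3
(one shortest path: (0, 1, 1) → (0, 0, 1) → (0, 0, 2) → (0, 0, 3))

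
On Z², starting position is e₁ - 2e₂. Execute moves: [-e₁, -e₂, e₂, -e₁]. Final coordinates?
(-1, -2)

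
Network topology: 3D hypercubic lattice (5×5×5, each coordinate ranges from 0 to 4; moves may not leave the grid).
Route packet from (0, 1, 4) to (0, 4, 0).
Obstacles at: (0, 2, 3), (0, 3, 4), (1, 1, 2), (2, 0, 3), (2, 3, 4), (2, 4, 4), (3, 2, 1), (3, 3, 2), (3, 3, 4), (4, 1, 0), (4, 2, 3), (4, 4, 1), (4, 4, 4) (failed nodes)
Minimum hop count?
7
(one shortest path: (0, 1, 4) → (0, 1, 3) → (0, 1, 2) → (0, 2, 2) → (0, 3, 2) → (0, 4, 2) → (0, 4, 1) → (0, 4, 0))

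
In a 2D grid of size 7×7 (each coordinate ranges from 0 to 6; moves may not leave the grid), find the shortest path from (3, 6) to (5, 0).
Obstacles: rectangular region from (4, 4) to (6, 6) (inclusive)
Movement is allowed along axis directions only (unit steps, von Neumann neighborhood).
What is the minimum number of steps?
8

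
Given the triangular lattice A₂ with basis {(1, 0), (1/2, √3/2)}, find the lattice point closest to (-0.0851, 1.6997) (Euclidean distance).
(0, 1.732)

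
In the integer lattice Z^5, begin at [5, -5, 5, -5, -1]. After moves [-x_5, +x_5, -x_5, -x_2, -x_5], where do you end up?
(5, -6, 5, -5, -3)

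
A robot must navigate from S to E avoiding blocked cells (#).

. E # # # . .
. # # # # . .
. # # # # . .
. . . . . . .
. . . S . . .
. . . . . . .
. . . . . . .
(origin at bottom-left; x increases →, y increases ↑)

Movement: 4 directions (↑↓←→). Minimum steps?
8
(one shortest path: (3, 2) → (2, 2) → (1, 2) → (0, 2) → (0, 3) → (0, 4) → (0, 5) → (0, 6) → (1, 6))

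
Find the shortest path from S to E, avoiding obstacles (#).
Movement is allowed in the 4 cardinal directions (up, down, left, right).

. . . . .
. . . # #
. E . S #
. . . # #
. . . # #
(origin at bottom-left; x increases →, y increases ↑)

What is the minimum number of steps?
2
(one shortest path: (3, 2) → (2, 2) → (1, 2))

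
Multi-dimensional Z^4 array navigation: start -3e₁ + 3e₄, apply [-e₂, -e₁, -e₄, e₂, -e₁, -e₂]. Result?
(-5, -1, 0, 2)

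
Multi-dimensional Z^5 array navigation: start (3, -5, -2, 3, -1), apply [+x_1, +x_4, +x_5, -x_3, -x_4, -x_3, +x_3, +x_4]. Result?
(4, -5, -3, 4, 0)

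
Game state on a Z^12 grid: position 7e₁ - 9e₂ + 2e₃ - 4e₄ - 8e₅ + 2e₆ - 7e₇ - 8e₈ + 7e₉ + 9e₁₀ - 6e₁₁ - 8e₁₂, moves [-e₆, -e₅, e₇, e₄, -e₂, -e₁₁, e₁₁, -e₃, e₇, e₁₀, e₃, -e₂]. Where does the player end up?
(7, -11, 2, -3, -9, 1, -5, -8, 7, 10, -6, -8)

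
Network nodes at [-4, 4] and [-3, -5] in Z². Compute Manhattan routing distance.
10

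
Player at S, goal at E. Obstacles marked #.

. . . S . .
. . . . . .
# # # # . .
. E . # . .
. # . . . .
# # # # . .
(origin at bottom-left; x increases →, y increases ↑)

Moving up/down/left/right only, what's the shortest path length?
9
(one shortest path: (3, 5) → (4, 5) → (4, 4) → (4, 3) → (4, 2) → (4, 1) → (3, 1) → (2, 1) → (2, 2) → (1, 2))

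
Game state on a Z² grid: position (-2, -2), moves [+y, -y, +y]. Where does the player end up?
(-2, -1)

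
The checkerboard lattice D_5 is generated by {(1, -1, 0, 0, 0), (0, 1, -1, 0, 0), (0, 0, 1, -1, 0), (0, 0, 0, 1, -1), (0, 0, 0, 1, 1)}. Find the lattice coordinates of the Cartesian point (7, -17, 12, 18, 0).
7b₁ - 10b₂ + 2b₃ + 10b₄ + 10b₅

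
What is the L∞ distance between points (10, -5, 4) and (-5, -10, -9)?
15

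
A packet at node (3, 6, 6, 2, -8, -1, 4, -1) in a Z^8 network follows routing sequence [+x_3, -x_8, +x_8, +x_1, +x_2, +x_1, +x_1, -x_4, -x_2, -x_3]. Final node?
(6, 6, 6, 1, -8, -1, 4, -1)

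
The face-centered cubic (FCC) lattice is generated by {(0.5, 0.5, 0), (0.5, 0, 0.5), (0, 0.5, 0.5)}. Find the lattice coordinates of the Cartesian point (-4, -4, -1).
-7b₁ - b₂ - b₃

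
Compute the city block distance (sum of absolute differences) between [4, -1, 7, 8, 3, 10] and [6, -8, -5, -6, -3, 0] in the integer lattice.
51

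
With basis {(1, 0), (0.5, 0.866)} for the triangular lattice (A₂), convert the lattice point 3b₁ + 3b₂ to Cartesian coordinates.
(4.5, 2.598)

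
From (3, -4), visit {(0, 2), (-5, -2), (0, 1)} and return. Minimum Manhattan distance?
28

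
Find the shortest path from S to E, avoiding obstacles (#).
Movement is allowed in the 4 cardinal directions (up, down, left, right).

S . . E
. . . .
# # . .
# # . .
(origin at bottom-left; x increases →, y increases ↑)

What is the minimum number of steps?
3
(one shortest path: (0, 3) → (1, 3) → (2, 3) → (3, 3))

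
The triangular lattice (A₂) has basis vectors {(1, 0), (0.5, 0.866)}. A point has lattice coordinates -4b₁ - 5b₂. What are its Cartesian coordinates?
(-6.5, -4.33)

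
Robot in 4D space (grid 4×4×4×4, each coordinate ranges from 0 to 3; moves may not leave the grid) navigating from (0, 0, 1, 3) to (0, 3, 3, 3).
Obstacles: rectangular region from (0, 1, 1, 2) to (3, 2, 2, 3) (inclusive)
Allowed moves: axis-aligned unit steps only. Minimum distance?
5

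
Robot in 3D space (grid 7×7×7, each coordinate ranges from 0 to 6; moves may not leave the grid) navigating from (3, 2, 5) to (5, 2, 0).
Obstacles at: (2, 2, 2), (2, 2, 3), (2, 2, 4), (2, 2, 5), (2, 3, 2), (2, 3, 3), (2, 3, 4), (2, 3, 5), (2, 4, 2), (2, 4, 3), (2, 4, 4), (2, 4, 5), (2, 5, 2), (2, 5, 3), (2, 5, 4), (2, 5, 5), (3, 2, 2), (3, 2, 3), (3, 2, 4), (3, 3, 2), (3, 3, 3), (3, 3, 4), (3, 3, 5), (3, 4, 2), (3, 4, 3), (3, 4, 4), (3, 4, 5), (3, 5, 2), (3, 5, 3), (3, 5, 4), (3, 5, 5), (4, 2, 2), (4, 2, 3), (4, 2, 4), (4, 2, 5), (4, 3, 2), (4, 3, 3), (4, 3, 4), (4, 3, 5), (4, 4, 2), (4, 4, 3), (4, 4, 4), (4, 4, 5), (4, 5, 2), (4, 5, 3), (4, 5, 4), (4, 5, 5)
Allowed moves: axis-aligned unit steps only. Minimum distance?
9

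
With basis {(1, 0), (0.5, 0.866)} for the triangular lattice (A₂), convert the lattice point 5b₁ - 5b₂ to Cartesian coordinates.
(2.5, -4.33)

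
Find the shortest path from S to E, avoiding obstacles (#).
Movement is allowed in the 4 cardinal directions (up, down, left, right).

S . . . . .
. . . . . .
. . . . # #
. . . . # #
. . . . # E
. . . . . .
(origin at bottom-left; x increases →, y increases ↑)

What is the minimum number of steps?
11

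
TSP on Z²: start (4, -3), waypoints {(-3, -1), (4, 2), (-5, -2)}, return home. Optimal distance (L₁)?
28
(one optimal route: (4, -3) → (4, 2) → (-3, -1) → (-5, -2) → (4, -3))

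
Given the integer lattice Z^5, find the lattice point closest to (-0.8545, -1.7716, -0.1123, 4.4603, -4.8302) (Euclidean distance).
(-1, -2, 0, 4, -5)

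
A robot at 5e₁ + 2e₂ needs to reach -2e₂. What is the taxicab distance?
9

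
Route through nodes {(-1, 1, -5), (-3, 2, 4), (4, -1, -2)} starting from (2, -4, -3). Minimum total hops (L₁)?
28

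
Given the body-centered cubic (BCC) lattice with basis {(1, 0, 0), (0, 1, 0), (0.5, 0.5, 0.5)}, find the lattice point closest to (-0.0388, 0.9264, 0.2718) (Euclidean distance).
(0, 1, 0)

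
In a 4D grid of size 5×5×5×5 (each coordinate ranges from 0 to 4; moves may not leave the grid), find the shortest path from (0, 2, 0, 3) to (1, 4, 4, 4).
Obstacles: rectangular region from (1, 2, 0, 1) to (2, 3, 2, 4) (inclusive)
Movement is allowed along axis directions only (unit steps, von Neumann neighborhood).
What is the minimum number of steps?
8
(one shortest path: (0, 2, 0, 3) → (0, 3, 0, 3) → (0, 4, 0, 3) → (1, 4, 0, 3) → (1, 4, 1, 3) → (1, 4, 2, 3) → (1, 4, 3, 3) → (1, 4, 4, 3) → (1, 4, 4, 4))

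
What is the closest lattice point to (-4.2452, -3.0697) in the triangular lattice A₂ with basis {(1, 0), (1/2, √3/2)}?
(-4, -3.464)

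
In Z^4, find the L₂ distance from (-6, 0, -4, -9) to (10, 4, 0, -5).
17.4356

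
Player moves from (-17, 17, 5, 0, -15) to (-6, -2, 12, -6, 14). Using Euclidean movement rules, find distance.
37.5233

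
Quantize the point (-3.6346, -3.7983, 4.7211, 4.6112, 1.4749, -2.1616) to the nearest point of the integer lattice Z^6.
(-4, -4, 5, 5, 1, -2)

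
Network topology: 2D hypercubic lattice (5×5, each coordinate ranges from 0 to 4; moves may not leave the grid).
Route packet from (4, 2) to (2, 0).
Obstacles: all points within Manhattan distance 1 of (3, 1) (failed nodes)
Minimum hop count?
8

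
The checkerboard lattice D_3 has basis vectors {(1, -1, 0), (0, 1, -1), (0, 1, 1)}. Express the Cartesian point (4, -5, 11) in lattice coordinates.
4b₁ - 6b₂ + 5b₃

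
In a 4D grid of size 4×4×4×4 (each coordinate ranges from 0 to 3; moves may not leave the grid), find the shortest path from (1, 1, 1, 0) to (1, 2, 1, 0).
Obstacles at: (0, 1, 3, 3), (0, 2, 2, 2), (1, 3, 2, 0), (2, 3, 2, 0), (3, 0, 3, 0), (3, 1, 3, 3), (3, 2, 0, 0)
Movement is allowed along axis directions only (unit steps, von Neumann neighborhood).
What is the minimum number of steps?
1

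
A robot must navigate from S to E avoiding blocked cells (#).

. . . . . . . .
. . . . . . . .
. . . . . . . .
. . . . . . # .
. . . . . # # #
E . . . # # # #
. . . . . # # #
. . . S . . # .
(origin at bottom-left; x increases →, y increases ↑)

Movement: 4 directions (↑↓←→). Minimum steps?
5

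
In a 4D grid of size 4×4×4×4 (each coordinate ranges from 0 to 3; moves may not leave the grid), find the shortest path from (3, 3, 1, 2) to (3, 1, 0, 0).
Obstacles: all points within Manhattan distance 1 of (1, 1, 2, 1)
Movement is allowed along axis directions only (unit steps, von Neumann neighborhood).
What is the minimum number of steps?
5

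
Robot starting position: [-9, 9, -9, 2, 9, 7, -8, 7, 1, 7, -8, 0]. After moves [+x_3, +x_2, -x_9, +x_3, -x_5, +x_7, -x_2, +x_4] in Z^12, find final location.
(-9, 9, -7, 3, 8, 7, -7, 7, 0, 7, -8, 0)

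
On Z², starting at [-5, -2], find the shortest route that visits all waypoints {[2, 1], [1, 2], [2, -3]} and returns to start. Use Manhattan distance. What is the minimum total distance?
24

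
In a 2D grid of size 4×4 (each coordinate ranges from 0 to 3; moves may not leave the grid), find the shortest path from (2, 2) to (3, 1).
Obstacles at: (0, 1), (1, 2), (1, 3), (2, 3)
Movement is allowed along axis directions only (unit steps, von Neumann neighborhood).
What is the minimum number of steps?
2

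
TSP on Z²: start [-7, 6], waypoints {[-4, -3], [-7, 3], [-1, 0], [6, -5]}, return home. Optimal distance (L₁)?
48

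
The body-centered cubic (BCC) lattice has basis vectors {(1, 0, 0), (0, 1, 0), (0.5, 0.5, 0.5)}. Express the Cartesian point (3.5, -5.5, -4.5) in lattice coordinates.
8b₁ - b₂ - 9b₃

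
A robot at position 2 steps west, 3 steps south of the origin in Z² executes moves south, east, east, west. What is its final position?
(-1, -4)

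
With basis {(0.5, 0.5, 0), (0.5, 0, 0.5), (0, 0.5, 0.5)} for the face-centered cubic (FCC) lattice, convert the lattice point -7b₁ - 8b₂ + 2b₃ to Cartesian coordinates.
(-7.5, -2.5, -3)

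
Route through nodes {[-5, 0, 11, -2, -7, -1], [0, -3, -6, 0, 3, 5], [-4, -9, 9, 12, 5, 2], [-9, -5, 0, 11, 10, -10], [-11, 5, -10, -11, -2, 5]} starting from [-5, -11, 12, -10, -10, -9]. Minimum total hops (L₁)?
197
(one optimal route: (-5, -11, 12, -10, -10, -9) → (-5, 0, 11, -2, -7, -1) → (-4, -9, 9, 12, 5, 2) → (-9, -5, 0, 11, 10, -10) → (0, -3, -6, 0, 3, 5) → (-11, 5, -10, -11, -2, 5))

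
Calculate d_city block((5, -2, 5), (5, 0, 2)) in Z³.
5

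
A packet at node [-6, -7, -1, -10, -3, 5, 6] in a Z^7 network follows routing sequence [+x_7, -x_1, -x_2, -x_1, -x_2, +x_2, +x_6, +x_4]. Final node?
(-8, -8, -1, -9, -3, 6, 7)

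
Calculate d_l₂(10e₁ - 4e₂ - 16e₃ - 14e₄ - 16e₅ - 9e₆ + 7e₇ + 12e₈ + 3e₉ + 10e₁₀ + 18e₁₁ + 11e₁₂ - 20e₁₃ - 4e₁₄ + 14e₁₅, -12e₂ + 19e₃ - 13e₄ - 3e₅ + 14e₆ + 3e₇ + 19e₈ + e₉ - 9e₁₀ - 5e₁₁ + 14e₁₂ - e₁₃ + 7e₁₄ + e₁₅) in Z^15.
60.8851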